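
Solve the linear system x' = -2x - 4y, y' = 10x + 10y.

Coefficient matrix A = [[-2, -4], [10, 10]].
Characteristic polynomial det(A - λI) = λ^2 - 8λ + 20 = 0.
Eigenvalues λ = 4 ± 2i (complex conjugate pair).
For λ=4+2i: an eigenvector is (-1,2) - i(-1,1) = (-1 + i, 2 - i).
A real fundamental pair from Re and Im of e^((4+2i)t)v: X_1 = e^(4t)(cos(2t)·(-1,2) + sin(2t)·(-1,1)), X_2 = e^(4t)(sin(2t)·(-1,2) - cos(2t)·(-1,1)).
General solution: c_1X_1 + c_2X_2.

x(t) = -c_1e^(4t)sin(2t) - c_1e^(4t)cos(2t) - c_2e^(4t)sin(2t) + c_2e^(4t)cos(2t), y(t) = c_1e^(4t)sin(2t) + 2c_1e^(4t)cos(2t) + 2c_2e^(4t)sin(2t) - c_2e^(4t)cos(2t)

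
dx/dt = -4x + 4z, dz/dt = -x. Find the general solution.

x(t) = -2K_1e^(-2t) - 2K_2te^(-2t) + 3K_2e^(-2t), z(t) = -K_1e^(-2t) - K_2te^(-2t) + K_2e^(-2t)

Coefficient matrix A = [[-4, 4], [-1, 0]].
Characteristic polynomial det(A - λI) = λ^2 + 4λ + 4 = 0.
Single eigenvalue λ = -2 with algebraic multiplicity 2.
Eigenvector v = (-2,-1); generalized eigenvector w with (A-λI)w=v is (3,1).
General solution: e^(-2t)[K_1·v + K_2·(t·v + w)].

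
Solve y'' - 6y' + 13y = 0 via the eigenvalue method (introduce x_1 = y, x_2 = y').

Let x_1 = y, x_2 = y'. Then x_1' = x_2 and x_2' = -13x_1 + 6x_2.
A = [[0,1],[-13,6]]; det(A-λI) = λ^2 - 6λ + 13.
Eigenvalues λ = 3 ± 2i.

y(t) = C_1e^(3t)cos(2t) + C_2e^(3t)sin(2t)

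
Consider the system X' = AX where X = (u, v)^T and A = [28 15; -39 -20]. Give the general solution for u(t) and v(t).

Coefficient matrix A = [[28, 15], [-39, -20]].
Characteristic polynomial det(A - λI) = λ^2 - 8λ + 25 = 0.
Eigenvalues λ = 4 ± 3i (complex conjugate pair).
For λ=4+3i: an eigenvector is (-2,3) - i(-1,2) = (-2 + i, 3 - 2i).
A real fundamental pair from Re and Im of e^((4+3i)t)v: X_1 = e^(4t)(cos(3t)·(-2,3) + sin(3t)·(-1,2)), X_2 = e^(4t)(sin(3t)·(-2,3) - cos(3t)·(-1,2)).
General solution: K_1X_1 + K_2X_2.

u(t) = -K_1e^(4t)sin(3t) - 2K_1e^(4t)cos(3t) - 2K_2e^(4t)sin(3t) + K_2e^(4t)cos(3t), v(t) = 2K_1e^(4t)sin(3t) + 3K_1e^(4t)cos(3t) + 3K_2e^(4t)sin(3t) - 2K_2e^(4t)cos(3t)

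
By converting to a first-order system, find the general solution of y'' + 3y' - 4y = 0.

y(t) = C_1e^(-4t) + C_2e^(t)

Let x_1 = y, x_2 = y'. Then x_1' = x_2 and x_2' = 4x_1 - 3x_2.
A = [[0,1],[4,-3]]; det(A-λI) = λ^2 + 3λ - 4.
Eigenvalues λ = -4, 1 with eigenvectors (1,-4), (1,1).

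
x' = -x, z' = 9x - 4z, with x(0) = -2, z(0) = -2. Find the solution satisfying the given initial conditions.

x(t) = -2e^(-t), z(t) = -6e^(-t) + 4e^(-4t)

Coefficient matrix A = [[-1, 0], [9, -4]].
Characteristic polynomial det(A - λI) = λ^2 + 5λ + 4 = 0.
Eigenvalues λ = -4, -1.
For λ=-4: (A-λI) row 1 is [3, 0], so an eigenvector is (0, 1).
For λ=-1: (A-λI) row 2 is [9, -3], so an eigenvector is (1, 3).
General solution: K_1e^(-4t)(0,1) + K_2e^(-t)(1,3).
Applying x(0)=-2, z(0)=-2 gives K_1=4, K_2=-2.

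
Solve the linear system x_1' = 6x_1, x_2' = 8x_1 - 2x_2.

Coefficient matrix A = [[6, 0], [8, -2]].
Characteristic polynomial det(A - λI) = λ^2 - 4λ - 12 = 0.
Eigenvalues λ = -2, 6.
For λ=-2: (A-λI) row 1 is [8, 0], so an eigenvector is (0, -1).
For λ=6: (A-λI) row 2 is [8, -8], so an eigenvector is (1, 1).
General solution: C_1e^(-2t)(0,-1) + C_2e^(6t)(1,1).

x_1(t) = C_2e^(6t), x_2(t) = -C_1e^(-2t) + C_2e^(6t)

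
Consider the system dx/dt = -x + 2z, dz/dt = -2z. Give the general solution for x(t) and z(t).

x(t) = K_1e^(-t) - 2K_2e^(-2t), z(t) = K_2e^(-2t)

Coefficient matrix A = [[-1, 2], [0, -2]].
Characteristic polynomial det(A - λI) = λ^2 + 3λ + 2 = 0.
Eigenvalues λ = -1, -2.
For λ=-1: (A-λI) row 1 is [0, 2], so an eigenvector is (1, 0).
For λ=-2: (A-λI) row 1 is [1, 2], so an eigenvector is (-2, 1).
General solution: K_1e^(-t)(1,0) + K_2e^(-2t)(-2,1).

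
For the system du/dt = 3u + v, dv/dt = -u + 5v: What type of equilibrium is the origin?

A = [[3,1],[-1,5]]; det(A-λI) = λ^2 - 8λ + 16.
repeated λ = 4 with a single eigenvector.

unstable improper node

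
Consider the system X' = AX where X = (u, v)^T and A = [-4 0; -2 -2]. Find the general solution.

u(t) = c_1e^(-4t), v(t) = c_1e^(-4t) - c_2e^(-2t)

Coefficient matrix A = [[-4, 0], [-2, -2]].
Characteristic polynomial det(A - λI) = λ^2 + 6λ + 8 = 0.
Eigenvalues λ = -4, -2.
For λ=-4: (A-λI) row 2 is [-2, 2], so an eigenvector is (1, 1).
For λ=-2: (A-λI) row 1 is [-2, 0], so an eigenvector is (0, -1).
General solution: c_1e^(-4t)(1,1) + c_2e^(-2t)(0,-1).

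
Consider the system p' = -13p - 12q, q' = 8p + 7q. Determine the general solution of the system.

Coefficient matrix A = [[-13, -12], [8, 7]].
Characteristic polynomial det(A - λI) = λ^2 + 6λ + 5 = 0.
Eigenvalues λ = -5, -1.
For λ=-5: (A-λI) row 1 is [-8, -12], so an eigenvector is (-3, 2).
For λ=-1: (A-λI) row 1 is [-12, -12], so an eigenvector is (-1, 1).
General solution: C_1e^(-5t)(-3,2) + C_2e^(-t)(-1,1).

p(t) = -3C_1e^(-5t) - C_2e^(-t), q(t) = 2C_1e^(-5t) + C_2e^(-t)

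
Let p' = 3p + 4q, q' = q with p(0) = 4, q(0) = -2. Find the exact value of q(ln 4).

A = [[3,4],[0,1]]; eigenvalues λ = 3, 1.
Eigenvectors: (1,0) for λ=3, (-2,1) for λ=1.
From the initial condition, c_1 = 0, c_2 = -2.
q(ln 4) = (0)(4^3)(0) + (-2)(4^1)(1) = -8.

-8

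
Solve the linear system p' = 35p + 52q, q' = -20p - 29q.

Coefficient matrix A = [[35, 52], [-20, -29]].
Characteristic polynomial det(A - λI) = λ^2 - 6λ + 25 = 0.
Eigenvalues λ = 3 ± 4i (complex conjugate pair).
For λ=3+4i: an eigenvector is (3,-2) - i(-2,1) = (3 + 2i, -2 - i).
A real fundamental pair from Re and Im of e^((3+4i)t)v: X_1 = e^(3t)(cos(4t)·(3,-2) + sin(4t)·(-2,1)), X_2 = e^(3t)(sin(4t)·(3,-2) - cos(4t)·(-2,1)).
General solution: C_1X_1 + C_2X_2.

p(t) = -2C_1e^(3t)sin(4t) + 3C_1e^(3t)cos(4t) + 3C_2e^(3t)sin(4t) + 2C_2e^(3t)cos(4t), q(t) = C_1e^(3t)sin(4t) - 2C_1e^(3t)cos(4t) - 2C_2e^(3t)sin(4t) - C_2e^(3t)cos(4t)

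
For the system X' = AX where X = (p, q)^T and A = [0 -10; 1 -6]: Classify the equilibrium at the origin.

A = [[0,-10],[1,-6]]; det(A-λI) = λ^2 + 6λ + 10.
λ = -3 ± i: negative real part.

stable spiral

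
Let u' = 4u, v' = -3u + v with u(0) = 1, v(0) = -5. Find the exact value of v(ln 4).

A = [[4,0],[-3,1]]; eigenvalues λ = 4, 1.
Eigenvectors: (1,-1) for λ=4, (0,-1) for λ=1.
From the initial condition, c_1 = 1, c_2 = 4.
v(ln 4) = (1)(4^4)(-1) + (4)(4^1)(-1) = -272.

-272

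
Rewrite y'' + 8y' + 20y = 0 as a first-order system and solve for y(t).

y(t) = K_1e^(-4t)cos(2t) + K_2e^(-4t)sin(2t)

Let x_1 = y, x_2 = y'. Then x_1' = x_2 and x_2' = -20x_1 - 8x_2.
A = [[0,1],[-20,-8]]; det(A-λI) = λ^2 + 8λ + 20.
Eigenvalues λ = -4 ± 2i.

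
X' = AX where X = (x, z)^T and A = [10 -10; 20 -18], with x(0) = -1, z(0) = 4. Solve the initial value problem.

x(t) = -27e^(-4t)sin(2t) - e^(-4t)cos(2t), z(t) = -38e^(-4t)sin(2t) + 4e^(-4t)cos(2t)

Coefficient matrix A = [[10, -10], [20, -18]].
Characteristic polynomial det(A - λI) = λ^2 + 8λ + 20 = 0.
Eigenvalues λ = -4 ± 2i (complex conjugate pair).
For λ=-4+2i: an eigenvector is (2,3) - i(-1,-1) = (2 + i, 3 + i).
A real fundamental pair from Re and Im of e^((-4+2i)t)v: X_1 = e^(-4t)(cos(2t)·(2,3) + sin(2t)·(-1,-1)), X_2 = e^(-4t)(sin(2t)·(2,3) - cos(2t)·(-1,-1)).
General solution: c_1X_1 + c_2X_2.
Applying x(0)=-1, z(0)=4 gives c_1=5, c_2=-11.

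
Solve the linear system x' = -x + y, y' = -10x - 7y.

Coefficient matrix A = [[-1, 1], [-10, -7]].
Characteristic polynomial det(A - λI) = λ^2 + 8λ + 17 = 0.
Eigenvalues λ = -4 ± i (complex conjugate pair).
For λ=-4+i: an eigenvector is (-1,3) - i(0,1) = (-1, 3 - i).
A real fundamental pair from Re and Im of e^((-4+i)t)v: X_1 = e^(-4t)(cos(t)·(-1,3) + sin(t)·(0,1)), X_2 = e^(-4t)(sin(t)·(-1,3) - cos(t)·(0,1)).
General solution: c_1X_1 + c_2X_2.

x(t) = -c_1e^(-4t)cos(t) - c_2e^(-4t)sin(t), y(t) = c_1e^(-4t)sin(t) + 3c_1e^(-4t)cos(t) + 3c_2e^(-4t)sin(t) - c_2e^(-4t)cos(t)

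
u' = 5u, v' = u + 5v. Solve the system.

u(t) = -c_2e^(5t), v(t) = -c_1e^(5t) - c_2te^(5t) - 2c_2e^(5t)

Coefficient matrix A = [[5, 0], [1, 5]].
Characteristic polynomial det(A - λI) = λ^2 - 10λ + 25 = 0.
Single eigenvalue λ = 5 with algebraic multiplicity 2.
Eigenvector v = (0,-1); generalized eigenvector w with (A-λI)w=v is (-1,-2).
General solution: e^(5t)[c_1·v + c_2·(t·v + w)].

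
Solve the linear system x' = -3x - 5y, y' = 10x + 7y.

x(t) = -C_1e^(2t)sin(5t) + C_2e^(2t)cos(5t), y(t) = C_1e^(2t)sin(5t) + C_1e^(2t)cos(5t) + C_2e^(2t)sin(5t) - C_2e^(2t)cos(5t)

Coefficient matrix A = [[-3, -5], [10, 7]].
Characteristic polynomial det(A - λI) = λ^2 - 4λ + 29 = 0.
Eigenvalues λ = 2 ± 5i (complex conjugate pair).
For λ=2+5i: an eigenvector is (0,1) - i(-1,1) = (0 + i, 1 - i).
A real fundamental pair from Re and Im of e^((2+5i)t)v: X_1 = e^(2t)(cos(5t)·(0,1) + sin(5t)·(-1,1)), X_2 = e^(2t)(sin(5t)·(0,1) - cos(5t)·(-1,1)).
General solution: C_1X_1 + C_2X_2.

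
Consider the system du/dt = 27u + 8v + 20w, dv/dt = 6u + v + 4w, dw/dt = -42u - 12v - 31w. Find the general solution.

Coefficient matrix A = [[27, 8, 20], [6, 1, 4], [-42, -12, -31]].
det(A - λI) = 0 gives eigenvalues λ = 1, -1, -3.
For λ=1: eigenvector (2,1,-3).
For λ=-1: eigenvector (1,-1,-1).
For λ=-3: eigenvector (-2,0,3).
General solution: c_1e^(t)(2,1,-3) + c_2e^(-t)(1,-1,-1) + c_3e^(-3t)(-2,0,3).

u(t) = 2c_1e^(t) + c_2e^(-t) - 2c_3e^(-3t), v(t) = c_1e^(t) - c_2e^(-t), w(t) = -3c_1e^(t) - c_2e^(-t) + 3c_3e^(-3t)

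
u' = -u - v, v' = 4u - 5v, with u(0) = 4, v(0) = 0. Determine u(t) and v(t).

u(t) = 8te^(-3t) + 4e^(-3t), v(t) = 16te^(-3t)

Coefficient matrix A = [[-1, -1], [4, -5]].
Characteristic polynomial det(A - λI) = λ^2 + 6λ + 9 = 0.
Single eigenvalue λ = -3 with algebraic multiplicity 2.
Eigenvector v = (1,2); generalized eigenvector w with (A-λI)w=v is (1,1).
General solution: e^(-3t)[C_1·v + C_2·(t·v + w)].
Applying u(0)=4, v(0)=0 gives C_1=-4, C_2=8.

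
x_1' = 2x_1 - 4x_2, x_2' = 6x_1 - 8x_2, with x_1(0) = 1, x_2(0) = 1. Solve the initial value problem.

x_1(t) = e^(-2t), x_2(t) = e^(-2t)

Coefficient matrix A = [[2, -4], [6, -8]].
Characteristic polynomial det(A - λI) = λ^2 + 6λ + 8 = 0.
Eigenvalues λ = -2, -4.
For λ=-2: (A-λI) row 1 is [4, -4], so an eigenvector is (-1, -1).
For λ=-4: (A-λI) row 1 is [6, -4], so an eigenvector is (2, 3).
General solution: c_1e^(-2t)(-1,-1) + c_2e^(-4t)(2,3).
Applying x_1(0)=1, x_2(0)=1 gives c_1=-1, c_2=0.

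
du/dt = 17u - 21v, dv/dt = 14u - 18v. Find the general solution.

Coefficient matrix A = [[17, -21], [14, -18]].
Characteristic polynomial det(A - λI) = λ^2 + λ - 12 = 0.
Eigenvalues λ = 3, -4.
For λ=3: (A-λI) row 1 is [14, -21], so an eigenvector is (3, 2).
For λ=-4: (A-λI) row 1 is [21, -21], so an eigenvector is (1, 1).
General solution: c_1e^(3t)(3,2) + c_2e^(-4t)(1,1).

u(t) = 3c_1e^(3t) + c_2e^(-4t), v(t) = 2c_1e^(3t) + c_2e^(-4t)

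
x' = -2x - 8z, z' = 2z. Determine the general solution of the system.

Coefficient matrix A = [[-2, -8], [0, 2]].
Characteristic polynomial det(A - λI) = λ^2 - 4 = 0.
Eigenvalues λ = 2, -2.
For λ=2: (A-λI) row 1 is [-4, -8], so an eigenvector is (-2, 1).
For λ=-2: (A-λI) row 1 is [0, -8], so an eigenvector is (1, 0).
General solution: c_1e^(2t)(-2,1) + c_2e^(-2t)(1,0).

x(t) = -2c_1e^(2t) + c_2e^(-2t), z(t) = c_1e^(2t)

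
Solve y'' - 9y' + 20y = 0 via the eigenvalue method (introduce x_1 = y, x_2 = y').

y(t) = K_1e^(5t) + K_2e^(4t)

Let x_1 = y, x_2 = y'. Then x_1' = x_2 and x_2' = -20x_1 + 9x_2.
A = [[0,1],[-20,9]]; det(A-λI) = λ^2 - 9λ + 20.
Eigenvalues λ = 5, 4 with eigenvectors (1,5), (1,4).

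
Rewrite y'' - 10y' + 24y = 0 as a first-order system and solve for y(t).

Let x_1 = y, x_2 = y'. Then x_1' = x_2 and x_2' = -24x_1 + 10x_2.
A = [[0,1],[-24,10]]; det(A-λI) = λ^2 - 10λ + 24.
Eigenvalues λ = 4, 6 with eigenvectors (1,4), (1,6).

y(t) = K_1e^(4t) + K_2e^(6t)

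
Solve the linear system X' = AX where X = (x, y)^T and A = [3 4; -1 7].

Coefficient matrix A = [[3, 4], [-1, 7]].
Characteristic polynomial det(A - λI) = λ^2 - 10λ + 25 = 0.
Single eigenvalue λ = 5 with algebraic multiplicity 2.
Eigenvector v = (-2,-1); generalized eigenvector w with (A-λI)w=v is (1,0).
General solution: e^(5t)[C_1·v + C_2·(t·v + w)].

x(t) = -2C_1e^(5t) - 2C_2te^(5t) + C_2e^(5t), y(t) = -C_1e^(5t) - C_2te^(5t)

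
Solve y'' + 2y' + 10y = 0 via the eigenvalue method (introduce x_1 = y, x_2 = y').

Let x_1 = y, x_2 = y'. Then x_1' = x_2 and x_2' = -10x_1 - 2x_2.
A = [[0,1],[-10,-2]]; det(A-λI) = λ^2 + 2λ + 10.
Eigenvalues λ = -1 ± 3i.

y(t) = C_1e^(-t)cos(3t) + C_2e^(-t)sin(3t)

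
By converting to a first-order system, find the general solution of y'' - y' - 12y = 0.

Let x_1 = y, x_2 = y'. Then x_1' = x_2 and x_2' = 12x_1 + x_2.
A = [[0,1],[12,1]]; det(A-λI) = λ^2 - λ - 12.
Eigenvalues λ = -3, 4 with eigenvectors (1,-3), (1,4).

y(t) = K_1e^(-3t) + K_2e^(4t)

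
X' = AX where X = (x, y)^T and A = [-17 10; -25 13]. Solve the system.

x(t) = -c_1e^(-2t)sin(5t) + c_1e^(-2t)cos(5t) + c_2e^(-2t)sin(5t) + c_2e^(-2t)cos(5t), y(t) = -2c_1e^(-2t)sin(5t) + c_1e^(-2t)cos(5t) + c_2e^(-2t)sin(5t) + 2c_2e^(-2t)cos(5t)

Coefficient matrix A = [[-17, 10], [-25, 13]].
Characteristic polynomial det(A - λI) = λ^2 + 4λ + 29 = 0.
Eigenvalues λ = -2 ± 5i (complex conjugate pair).
For λ=-2+5i: an eigenvector is (1,1) - i(-1,-2) = (1 + i, 1 + 2i).
A real fundamental pair from Re and Im of e^((-2+5i)t)v: X_1 = e^(-2t)(cos(5t)·(1,1) + sin(5t)·(-1,-2)), X_2 = e^(-2t)(sin(5t)·(1,1) - cos(5t)·(-1,-2)).
General solution: c_1X_1 + c_2X_2.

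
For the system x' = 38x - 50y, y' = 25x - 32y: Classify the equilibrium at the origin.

unstable spiral

A = [[38,-50],[25,-32]]; det(A-λI) = λ^2 - 6λ + 34.
λ = 3 ± 5i: positive real part.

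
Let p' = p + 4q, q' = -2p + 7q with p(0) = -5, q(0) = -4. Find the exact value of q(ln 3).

A = [[1,4],[-2,7]]; eigenvalues λ = 5, 3.
Eigenvectors: (-1,-1) for λ=5, (2,1) for λ=3.
From the initial condition, c_1 = 3, c_2 = -1.
q(ln 3) = (3)(3^5)(-1) + (-1)(3^3)(1) = -756.

-756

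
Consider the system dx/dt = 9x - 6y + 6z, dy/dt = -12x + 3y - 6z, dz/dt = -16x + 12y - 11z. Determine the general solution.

Coefficient matrix A = [[9, -6, 6], [-12, 3, -6], [-16, 12, -11]].
det(A - λI) = 0 gives eigenvalues λ = -3, 1, 3.
For λ=-3: eigenvector (1,0,-2).
For λ=1: eigenvector (-3,3,7).
For λ=3: eigenvector (-1,1,2).
General solution: C_1e^(-3t)(1,0,-2) + C_2e^(t)(-3,3,7) + C_3e^(3t)(-1,1,2).

x(t) = C_1e^(-3t) - 3C_2e^(t) - C_3e^(3t), y(t) = 3C_2e^(t) + C_3e^(3t), z(t) = -2C_1e^(-3t) + 7C_2e^(t) + 2C_3e^(3t)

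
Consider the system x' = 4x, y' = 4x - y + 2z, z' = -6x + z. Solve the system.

x(t) = c_1e^(4t), y(t) = c_2e^(-t) + c_3e^(t), z(t) = -2c_1e^(4t) + c_3e^(t)

Coefficient matrix A = [[4, 0, 0], [4, -1, 2], [-6, 0, 1]].
det(A - λI) = 0 gives eigenvalues λ = 4, -1, 1.
For λ=4: eigenvector (1,0,-2).
For λ=-1: eigenvector (0,1,0).
For λ=1: eigenvector (0,1,1).
General solution: c_1e^(4t)(1,0,-2) + c_2e^(-t)(0,1,0) + c_3e^(t)(0,1,1).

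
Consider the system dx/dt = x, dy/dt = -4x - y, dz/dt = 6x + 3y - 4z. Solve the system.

x(t) = C_3e^(t), y(t) = C_2e^(-t) - 2C_3e^(t), z(t) = C_1e^(-4t) + C_2e^(-t)

Coefficient matrix A = [[1, 0, 0], [-4, -1, 0], [6, 3, -4]].
det(A - λI) = 0 gives eigenvalues λ = -4, -1, 1.
For λ=-4: eigenvector (0,0,1).
For λ=-1: eigenvector (0,1,1).
For λ=1: eigenvector (1,-2,0).
General solution: C_1e^(-4t)(0,0,1) + C_2e^(-t)(0,1,1) + C_3e^(t)(1,-2,0).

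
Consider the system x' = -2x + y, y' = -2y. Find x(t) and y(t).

x(t) = K_1e^(-2t) + K_2te^(-2t) - 2K_2e^(-2t), y(t) = K_2e^(-2t)

Coefficient matrix A = [[-2, 1], [0, -2]].
Characteristic polynomial det(A - λI) = λ^2 + 4λ + 4 = 0.
Single eigenvalue λ = -2 with algebraic multiplicity 2.
Eigenvector v = (1,0); generalized eigenvector w with (A-λI)w=v is (-2,1).
General solution: e^(-2t)[K_1·v + K_2·(t·v + w)].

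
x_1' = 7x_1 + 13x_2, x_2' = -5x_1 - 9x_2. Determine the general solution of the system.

Coefficient matrix A = [[7, 13], [-5, -9]].
Characteristic polynomial det(A - λI) = λ^2 + 2λ + 2 = 0.
Eigenvalues λ = -1 ± i (complex conjugate pair).
For λ=-1+i: an eigenvector is (2,-1) - i(3,-2) = (2 - 3i, -1 + 2i).
A real fundamental pair from Re and Im of e^((-1+i)t)v: X_1 = e^(-t)(cos(t)·(2,-1) + sin(t)·(3,-2)), X_2 = e^(-t)(sin(t)·(2,-1) - cos(t)·(3,-2)).
General solution: C_1X_1 + C_2X_2.

x_1(t) = 3C_1e^(-t)sin(t) + 2C_1e^(-t)cos(t) + 2C_2e^(-t)sin(t) - 3C_2e^(-t)cos(t), x_2(t) = -2C_1e^(-t)sin(t) - C_1e^(-t)cos(t) - C_2e^(-t)sin(t) + 2C_2e^(-t)cos(t)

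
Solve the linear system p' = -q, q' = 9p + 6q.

p(t) = K_1e^(3t) + K_2te^(3t), q(t) = -3K_1e^(3t) - 3K_2te^(3t) - K_2e^(3t)

Coefficient matrix A = [[0, -1], [9, 6]].
Characteristic polynomial det(A - λI) = λ^2 - 6λ + 9 = 0.
Single eigenvalue λ = 3 with algebraic multiplicity 2.
Eigenvector v = (1,-3); generalized eigenvector w with (A-λI)w=v is (0,-1).
General solution: e^(3t)[K_1·v + K_2·(t·v + w)].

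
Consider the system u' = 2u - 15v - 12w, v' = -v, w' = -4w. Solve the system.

Coefficient matrix A = [[2, -15, -12], [0, -1, 0], [0, 0, -4]].
det(A - λI) = 0 gives eigenvalues λ = -4, -1, 2.
For λ=-4: eigenvector (2,0,1).
For λ=-1: eigenvector (5,1,0).
For λ=2: eigenvector (1,0,0).
General solution: K_1e^(-4t)(2,0,1) + K_2e^(-t)(5,1,0) + K_3e^(2t)(1,0,0).

u(t) = 2K_1e^(-4t) + 5K_2e^(-t) + K_3e^(2t), v(t) = K_2e^(-t), w(t) = K_1e^(-4t)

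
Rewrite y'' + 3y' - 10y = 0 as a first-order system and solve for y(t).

y(t) = K_1e^(2t) + K_2e^(-5t)

Let x_1 = y, x_2 = y'. Then x_1' = x_2 and x_2' = 10x_1 - 3x_2.
A = [[0,1],[10,-3]]; det(A-λI) = λ^2 + 3λ - 10.
Eigenvalues λ = 2, -5 with eigenvectors (1,2), (1,-5).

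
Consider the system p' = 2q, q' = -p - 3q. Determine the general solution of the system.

p(t) = -2K_1e^(-t) - K_2e^(-2t), q(t) = K_1e^(-t) + K_2e^(-2t)

Coefficient matrix A = [[0, 2], [-1, -3]].
Characteristic polynomial det(A - λI) = λ^2 + 3λ + 2 = 0.
Eigenvalues λ = -1, -2.
For λ=-1: (A-λI) row 1 is [1, 2], so an eigenvector is (-2, 1).
For λ=-2: (A-λI) row 1 is [2, 2], so an eigenvector is (-1, 1).
General solution: K_1e^(-t)(-2,1) + K_2e^(-2t)(-1,1).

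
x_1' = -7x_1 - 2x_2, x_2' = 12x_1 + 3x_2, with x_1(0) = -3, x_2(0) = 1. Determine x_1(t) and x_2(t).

x_1(t) = 5e^(-t) - 8e^(-3t), x_2(t) = -15e^(-t) + 16e^(-3t)

Coefficient matrix A = [[-7, -2], [12, 3]].
Characteristic polynomial det(A - λI) = λ^2 + 4λ + 3 = 0.
Eigenvalues λ = -1, -3.
For λ=-1: (A-λI) row 1 is [-6, -2], so an eigenvector is (-1, 3).
For λ=-3: (A-λI) row 1 is [-4, -2], so an eigenvector is (1, -2).
General solution: C_1e^(-t)(-1,3) + C_2e^(-3t)(1,-2).
Applying x_1(0)=-3, x_2(0)=1 gives C_1=-5, C_2=-8.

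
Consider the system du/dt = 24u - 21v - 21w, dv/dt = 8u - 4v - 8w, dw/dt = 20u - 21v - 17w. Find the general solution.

u(t) = 3K_2e^(-4t) + K_3e^(3t), v(t) = -K_1e^(4t) + K_2e^(-4t), w(t) = K_1e^(4t) + 3K_2e^(-4t) + K_3e^(3t)

Coefficient matrix A = [[24, -21, -21], [8, -4, -8], [20, -21, -17]].
det(A - λI) = 0 gives eigenvalues λ = 4, -4, 3.
For λ=4: eigenvector (0,-1,1).
For λ=-4: eigenvector (3,1,3).
For λ=3: eigenvector (1,0,1).
General solution: K_1e^(4t)(0,-1,1) + K_2e^(-4t)(3,1,3) + K_3e^(3t)(1,0,1).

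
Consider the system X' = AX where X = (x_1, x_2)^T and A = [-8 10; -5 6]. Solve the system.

x_1(t) = -K_1e^(-t)sin(t) + 3K_1e^(-t)cos(t) + 3K_2e^(-t)sin(t) + K_2e^(-t)cos(t), x_2(t) = -K_1e^(-t)sin(t) + 2K_1e^(-t)cos(t) + 2K_2e^(-t)sin(t) + K_2e^(-t)cos(t)

Coefficient matrix A = [[-8, 10], [-5, 6]].
Characteristic polynomial det(A - λI) = λ^2 + 2λ + 2 = 0.
Eigenvalues λ = -1 ± i (complex conjugate pair).
For λ=-1+i: an eigenvector is (3,2) - i(-1,-1) = (3 + i, 2 + i).
A real fundamental pair from Re and Im of e^((-1+i)t)v: X_1 = e^(-t)(cos(t)·(3,2) + sin(t)·(-1,-1)), X_2 = e^(-t)(sin(t)·(3,2) - cos(t)·(-1,-1)).
General solution: K_1X_1 + K_2X_2.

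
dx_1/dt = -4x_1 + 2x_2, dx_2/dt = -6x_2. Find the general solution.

x_1(t) = -c_1e^(-4t) - c_2e^(-6t), x_2(t) = c_2e^(-6t)

Coefficient matrix A = [[-4, 2], [0, -6]].
Characteristic polynomial det(A - λI) = λ^2 + 10λ + 24 = 0.
Eigenvalues λ = -4, -6.
For λ=-4: (A-λI) row 1 is [0, 2], so an eigenvector is (-1, 0).
For λ=-6: (A-λI) row 1 is [2, 2], so an eigenvector is (-1, 1).
General solution: c_1e^(-4t)(-1,0) + c_2e^(-6t)(-1,1).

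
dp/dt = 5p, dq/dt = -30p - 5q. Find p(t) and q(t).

p(t) = C_1e^(5t), q(t) = -3C_1e^(5t) + C_2e^(-5t)

Coefficient matrix A = [[5, 0], [-30, -5]].
Characteristic polynomial det(A - λI) = λ^2 - 25 = 0.
Eigenvalues λ = 5, -5.
For λ=5: (A-λI) row 2 is [-30, -10], so an eigenvector is (1, -3).
For λ=-5: (A-λI) row 1 is [10, 0], so an eigenvector is (0, 1).
General solution: C_1e^(5t)(1,-3) + C_2e^(-5t)(0,1).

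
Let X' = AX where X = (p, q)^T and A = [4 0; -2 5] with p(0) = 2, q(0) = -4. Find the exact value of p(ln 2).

A = [[4,0],[-2,5]]; eigenvalues λ = 5, 4.
Eigenvectors: (0,1) for λ=5, (-1,-2) for λ=4.
From the initial condition, c_1 = -8, c_2 = -2.
p(ln 2) = (-8)(2^5)(0) + (-2)(2^4)(-1) = 32.

32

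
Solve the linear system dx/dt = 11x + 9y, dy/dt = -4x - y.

Coefficient matrix A = [[11, 9], [-4, -1]].
Characteristic polynomial det(A - λI) = λ^2 - 10λ + 25 = 0.
Single eigenvalue λ = 5 with algebraic multiplicity 2.
Eigenvector v = (-3,2); generalized eigenvector w with (A-λI)w=v is (-2,1).
General solution: e^(5t)[C_1·v + C_2·(t·v + w)].

x(t) = -3C_1e^(5t) - 3C_2te^(5t) - 2C_2e^(5t), y(t) = 2C_1e^(5t) + 2C_2te^(5t) + C_2e^(5t)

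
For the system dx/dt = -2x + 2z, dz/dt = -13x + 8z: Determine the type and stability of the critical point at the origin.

A = [[-2,2],[-13,8]]; det(A-λI) = λ^2 - 6λ + 10.
λ = 3 ± i: positive real part.

unstable spiral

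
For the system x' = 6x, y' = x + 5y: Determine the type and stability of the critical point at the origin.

A = [[6,0],[1,5]]; det(A-λI) = λ^2 - 11λ + 30.
λ = 6, 5: both positive.

unstable node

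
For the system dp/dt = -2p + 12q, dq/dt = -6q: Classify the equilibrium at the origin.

stable node

A = [[-2,12],[0,-6]]; det(A-λI) = λ^2 + 8λ + 12.
λ = -6, -2: both negative.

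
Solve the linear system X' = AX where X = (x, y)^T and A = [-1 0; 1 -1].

x(t) = -K_2e^(-t), y(t) = -K_1e^(-t) - K_2te^(-t) - 2K_2e^(-t)

Coefficient matrix A = [[-1, 0], [1, -1]].
Characteristic polynomial det(A - λI) = λ^2 + 2λ + 1 = 0.
Single eigenvalue λ = -1 with algebraic multiplicity 2.
Eigenvector v = (0,-1); generalized eigenvector w with (A-λI)w=v is (-1,-2).
General solution: e^(-t)[K_1·v + K_2·(t·v + w)].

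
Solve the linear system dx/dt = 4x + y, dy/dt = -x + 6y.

x(t) = -K_1e^(5t) - K_2te^(5t) + K_2e^(5t), y(t) = -K_1e^(5t) - K_2te^(5t)

Coefficient matrix A = [[4, 1], [-1, 6]].
Characteristic polynomial det(A - λI) = λ^2 - 10λ + 25 = 0.
Single eigenvalue λ = 5 with algebraic multiplicity 2.
Eigenvector v = (-1,-1); generalized eigenvector w with (A-λI)w=v is (1,0).
General solution: e^(5t)[K_1·v + K_2·(t·v + w)].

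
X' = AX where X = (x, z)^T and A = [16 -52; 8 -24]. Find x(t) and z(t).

Coefficient matrix A = [[16, -52], [8, -24]].
Characteristic polynomial det(A - λI) = λ^2 + 8λ + 32 = 0.
Eigenvalues λ = -4 ± 4i (complex conjugate pair).
For λ=-4+4i: an eigenvector is (2,1) - i(-3,-1) = (2 + 3i, 1 + i).
A real fundamental pair from Re and Im of e^((-4+4i)t)v: X_1 = e^(-4t)(cos(4t)·(2,1) + sin(4t)·(-3,-1)), X_2 = e^(-4t)(sin(4t)·(2,1) - cos(4t)·(-3,-1)).
General solution: C_1X_1 + C_2X_2.

x(t) = -3C_1e^(-4t)sin(4t) + 2C_1e^(-4t)cos(4t) + 2C_2e^(-4t)sin(4t) + 3C_2e^(-4t)cos(4t), z(t) = -C_1e^(-4t)sin(4t) + C_1e^(-4t)cos(4t) + C_2e^(-4t)sin(4t) + C_2e^(-4t)cos(4t)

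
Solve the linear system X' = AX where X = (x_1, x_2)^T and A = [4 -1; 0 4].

x_1(t) = C_1e^(4t) + C_2te^(4t) - 3C_2e^(4t), x_2(t) = -C_2e^(4t)

Coefficient matrix A = [[4, -1], [0, 4]].
Characteristic polynomial det(A - λI) = λ^2 - 8λ + 16 = 0.
Single eigenvalue λ = 4 with algebraic multiplicity 2.
Eigenvector v = (1,0); generalized eigenvector w with (A-λI)w=v is (-3,-1).
General solution: e^(4t)[C_1·v + C_2·(t·v + w)].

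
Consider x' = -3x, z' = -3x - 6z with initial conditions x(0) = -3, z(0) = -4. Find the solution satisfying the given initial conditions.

Coefficient matrix A = [[-3, 0], [-3, -6]].
Characteristic polynomial det(A - λI) = λ^2 + 9λ + 18 = 0.
Eigenvalues λ = -3, -6.
For λ=-3: (A-λI) row 2 is [-3, -3], so an eigenvector is (-1, 1).
For λ=-6: (A-λI) row 1 is [3, 0], so an eigenvector is (0, 1).
General solution: C_1e^(-3t)(-1,1) + C_2e^(-6t)(0,1).
Applying x(0)=-3, z(0)=-4 gives C_1=3, C_2=-7.

x(t) = -3e^(-3t), z(t) = 3e^(-3t) - 7e^(-6t)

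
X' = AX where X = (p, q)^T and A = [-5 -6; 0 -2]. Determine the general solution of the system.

Coefficient matrix A = [[-5, -6], [0, -2]].
Characteristic polynomial det(A - λI) = λ^2 + 7λ + 10 = 0.
Eigenvalues λ = -2, -5.
For λ=-2: (A-λI) row 1 is [-3, -6], so an eigenvector is (-2, 1).
For λ=-5: (A-λI) row 1 is [0, -6], so an eigenvector is (-1, 0).
General solution: c_1e^(-2t)(-2,1) + c_2e^(-5t)(-1,0).

p(t) = -2c_1e^(-2t) - c_2e^(-5t), q(t) = c_1e^(-2t)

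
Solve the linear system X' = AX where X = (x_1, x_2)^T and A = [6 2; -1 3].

x_1(t) = 2C_1e^(5t) + C_2e^(4t), x_2(t) = -C_1e^(5t) - C_2e^(4t)

Coefficient matrix A = [[6, 2], [-1, 3]].
Characteristic polynomial det(A - λI) = λ^2 - 9λ + 20 = 0.
Eigenvalues λ = 5, 4.
For λ=5: (A-λI) row 1 is [1, 2], so an eigenvector is (2, -1).
For λ=4: (A-λI) row 1 is [2, 2], so an eigenvector is (1, -1).
General solution: C_1e^(5t)(2,-1) + C_2e^(4t)(1,-1).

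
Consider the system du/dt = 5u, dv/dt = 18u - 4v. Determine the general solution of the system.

u(t) = K_2e^(5t), v(t) = -K_1e^(-4t) + 2K_2e^(5t)

Coefficient matrix A = [[5, 0], [18, -4]].
Characteristic polynomial det(A - λI) = λ^2 - λ - 20 = 0.
Eigenvalues λ = -4, 5.
For λ=-4: (A-λI) row 1 is [9, 0], so an eigenvector is (0, -1).
For λ=5: (A-λI) row 2 is [18, -9], so an eigenvector is (1, 2).
General solution: K_1e^(-4t)(0,-1) + K_2e^(5t)(1,2).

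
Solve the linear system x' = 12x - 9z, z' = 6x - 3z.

Coefficient matrix A = [[12, -9], [6, -3]].
Characteristic polynomial det(A - λI) = λ^2 - 9λ + 18 = 0.
Eigenvalues λ = 6, 3.
For λ=6: (A-λI) row 1 is [6, -9], so an eigenvector is (3, 2).
For λ=3: (A-λI) row 1 is [9, -9], so an eigenvector is (-1, -1).
General solution: K_1e^(6t)(3,2) + K_2e^(3t)(-1,-1).

x(t) = 3K_1e^(6t) - K_2e^(3t), z(t) = 2K_1e^(6t) - K_2e^(3t)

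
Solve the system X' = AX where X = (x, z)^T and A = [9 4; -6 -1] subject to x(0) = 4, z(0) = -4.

x(t) = 4e^(5t), z(t) = -4e^(5t)

Coefficient matrix A = [[9, 4], [-6, -1]].
Characteristic polynomial det(A - λI) = λ^2 - 8λ + 15 = 0.
Eigenvalues λ = 5, 3.
For λ=5: (A-λI) row 1 is [4, 4], so an eigenvector is (-1, 1).
For λ=3: (A-λI) row 1 is [6, 4], so an eigenvector is (-2, 3).
General solution: K_1e^(5t)(-1,1) + K_2e^(3t)(-2,3).
Applying x(0)=4, z(0)=-4 gives K_1=-4, K_2=0.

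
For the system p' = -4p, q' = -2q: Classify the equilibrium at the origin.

stable node

A = [[-4,0],[0,-2]]; det(A-λI) = λ^2 + 6λ + 8.
λ = -2, -4: both negative.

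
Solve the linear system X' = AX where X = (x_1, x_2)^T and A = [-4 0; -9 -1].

x_1(t) = -c_1e^(-4t), x_2(t) = -3c_1e^(-4t) + c_2e^(-t)

Coefficient matrix A = [[-4, 0], [-9, -1]].
Characteristic polynomial det(A - λI) = λ^2 + 5λ + 4 = 0.
Eigenvalues λ = -4, -1.
For λ=-4: (A-λI) row 2 is [-9, 3], so an eigenvector is (-1, -3).
For λ=-1: (A-λI) row 1 is [-3, 0], so an eigenvector is (0, 1).
General solution: c_1e^(-4t)(-1,-3) + c_2e^(-t)(0,1).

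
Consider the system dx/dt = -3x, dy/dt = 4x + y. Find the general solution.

x(t) = c_1e^(-3t), y(t) = -c_1e^(-3t) - c_2e^(t)

Coefficient matrix A = [[-3, 0], [4, 1]].
Characteristic polynomial det(A - λI) = λ^2 + 2λ - 3 = 0.
Eigenvalues λ = -3, 1.
For λ=-3: (A-λI) row 2 is [4, 4], so an eigenvector is (1, -1).
For λ=1: (A-λI) row 1 is [-4, 0], so an eigenvector is (0, -1).
General solution: c_1e^(-3t)(1,-1) + c_2e^(t)(0,-1).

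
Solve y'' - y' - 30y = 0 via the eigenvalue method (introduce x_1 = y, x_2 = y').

Let x_1 = y, x_2 = y'. Then x_1' = x_2 and x_2' = 30x_1 + x_2.
A = [[0,1],[30,1]]; det(A-λI) = λ^2 - λ - 30.
Eigenvalues λ = 6, -5 with eigenvectors (1,6), (1,-5).

y(t) = K_1e^(6t) + K_2e^(-5t)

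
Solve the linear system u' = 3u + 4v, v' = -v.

u(t) = K_1e^(-t) + K_2e^(3t), v(t) = -K_1e^(-t)

Coefficient matrix A = [[3, 4], [0, -1]].
Characteristic polynomial det(A - λI) = λ^2 - 2λ - 3 = 0.
Eigenvalues λ = -1, 3.
For λ=-1: (A-λI) row 1 is [4, 4], so an eigenvector is (1, -1).
For λ=3: (A-λI) row 1 is [0, 4], so an eigenvector is (1, 0).
General solution: K_1e^(-t)(1,-1) + K_2e^(3t)(1,0).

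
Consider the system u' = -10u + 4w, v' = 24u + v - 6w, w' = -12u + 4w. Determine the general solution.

u(t) = c_2e^(-2t) - 2c_3e^(-4t), v(t) = c_1e^(t) - 4c_2e^(-2t) + 6c_3e^(-4t), w(t) = 2c_2e^(-2t) - 3c_3e^(-4t)

Coefficient matrix A = [[-10, 0, 4], [24, 1, -6], [-12, 0, 4]].
det(A - λI) = 0 gives eigenvalues λ = 1, -2, -4.
For λ=1: eigenvector (0,1,0).
For λ=-2: eigenvector (1,-4,2).
For λ=-4: eigenvector (-2,6,-3).
General solution: c_1e^(t)(0,1,0) + c_2e^(-2t)(1,-4,2) + c_3e^(-4t)(-2,6,-3).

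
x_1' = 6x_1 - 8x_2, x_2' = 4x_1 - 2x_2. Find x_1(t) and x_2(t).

x_1(t) = -K_1e^(2t)sin(4t) + K_1e^(2t)cos(4t) + K_2e^(2t)sin(4t) + K_2e^(2t)cos(4t), x_2(t) = K_1e^(2t)cos(4t) + K_2e^(2t)sin(4t)

Coefficient matrix A = [[6, -8], [4, -2]].
Characteristic polynomial det(A - λI) = λ^2 - 4λ + 20 = 0.
Eigenvalues λ = 2 ± 4i (complex conjugate pair).
For λ=2+4i: an eigenvector is (1,1) - i(-1,0) = (1 + i, 1).
A real fundamental pair from Re and Im of e^((2+4i)t)v: X_1 = e^(2t)(cos(4t)·(1,1) + sin(4t)·(-1,0)), X_2 = e^(2t)(sin(4t)·(1,1) - cos(4t)·(-1,0)).
General solution: K_1X_1 + K_2X_2.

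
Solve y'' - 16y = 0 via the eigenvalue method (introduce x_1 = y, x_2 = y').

Let x_1 = y, x_2 = y'. Then x_1' = x_2 and x_2' = 16x_1.
A = [[0,1],[16,0]]; det(A-λI) = λ^2 - 16.
Eigenvalues λ = 4, -4 with eigenvectors (1,4), (1,-4).

y(t) = C_1e^(4t) + C_2e^(-4t)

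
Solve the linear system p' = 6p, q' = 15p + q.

Coefficient matrix A = [[6, 0], [15, 1]].
Characteristic polynomial det(A - λI) = λ^2 - 7λ + 6 = 0.
Eigenvalues λ = 1, 6.
For λ=1: (A-λI) row 1 is [5, 0], so an eigenvector is (0, 1).
For λ=6: (A-λI) row 2 is [15, -5], so an eigenvector is (1, 3).
General solution: c_1e^(t)(0,1) + c_2e^(6t)(1,3).

p(t) = c_2e^(6t), q(t) = c_1e^(t) + 3c_2e^(6t)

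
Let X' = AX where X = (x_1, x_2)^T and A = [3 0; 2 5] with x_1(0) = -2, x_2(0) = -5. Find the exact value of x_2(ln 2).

-208

A = [[3,0],[2,5]]; eigenvalues λ = 5, 3.
Eigenvectors: (0,-1) for λ=5, (-1,1) for λ=3.
From the initial condition, c_1 = 7, c_2 = 2.
x_2(ln 2) = (7)(2^5)(-1) + (2)(2^3)(1) = -208.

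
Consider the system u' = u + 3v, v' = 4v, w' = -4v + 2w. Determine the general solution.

u(t) = K_1e^(t) + K_2e^(4t), v(t) = K_2e^(4t), w(t) = -2K_2e^(4t) + K_3e^(2t)

Coefficient matrix A = [[1, 3, 0], [0, 4, 0], [0, -4, 2]].
det(A - λI) = 0 gives eigenvalues λ = 1, 4, 2.
For λ=1: eigenvector (1,0,0).
For λ=4: eigenvector (1,1,-2).
For λ=2: eigenvector (0,0,1).
General solution: K_1e^(t)(1,0,0) + K_2e^(4t)(1,1,-2) + K_3e^(2t)(0,0,1).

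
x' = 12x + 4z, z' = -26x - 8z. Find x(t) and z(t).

x(t) = c_1e^(2t)sin(2t) - c_1e^(2t)cos(2t) - c_2e^(2t)sin(2t) - c_2e^(2t)cos(2t), z(t) = -2c_1e^(2t)sin(2t) + 3c_1e^(2t)cos(2t) + 3c_2e^(2t)sin(2t) + 2c_2e^(2t)cos(2t)

Coefficient matrix A = [[12, 4], [-26, -8]].
Characteristic polynomial det(A - λI) = λ^2 - 4λ + 8 = 0.
Eigenvalues λ = 2 ± 2i (complex conjugate pair).
For λ=2+2i: an eigenvector is (-1,3) - i(1,-2) = (-1 - i, 3 + 2i).
A real fundamental pair from Re and Im of e^((2+2i)t)v: X_1 = e^(2t)(cos(2t)·(-1,3) + sin(2t)·(1,-2)), X_2 = e^(2t)(sin(2t)·(-1,3) - cos(2t)·(1,-2)).
General solution: c_1X_1 + c_2X_2.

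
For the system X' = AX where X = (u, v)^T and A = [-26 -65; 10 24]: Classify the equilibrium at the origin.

stable spiral

A = [[-26,-65],[10,24]]; det(A-λI) = λ^2 + 2λ + 26.
λ = -1 ± 5i: negative real part.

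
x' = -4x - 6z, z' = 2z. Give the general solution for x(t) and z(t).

Coefficient matrix A = [[-4, -6], [0, 2]].
Characteristic polynomial det(A - λI) = λ^2 + 2λ - 8 = 0.
Eigenvalues λ = 2, -4.
For λ=2: (A-λI) row 1 is [-6, -6], so an eigenvector is (-1, 1).
For λ=-4: (A-λI) row 1 is [0, -6], so an eigenvector is (1, 0).
General solution: K_1e^(2t)(-1,1) + K_2e^(-4t)(1,0).

x(t) = -K_1e^(2t) + K_2e^(-4t), z(t) = K_1e^(2t)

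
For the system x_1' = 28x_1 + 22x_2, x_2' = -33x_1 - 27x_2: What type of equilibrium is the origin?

saddle

A = [[28,22],[-33,-27]]; det(A-λI) = λ^2 - λ - 30.
λ = -5, 6: opposite signs.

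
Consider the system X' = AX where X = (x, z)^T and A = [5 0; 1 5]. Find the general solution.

Coefficient matrix A = [[5, 0], [1, 5]].
Characteristic polynomial det(A - λI) = λ^2 - 10λ + 25 = 0.
Single eigenvalue λ = 5 with algebraic multiplicity 2.
Eigenvector v = (0,-1); generalized eigenvector w with (A-λI)w=v is (-1,2).
General solution: e^(5t)[c_1·v + c_2·(t·v + w)].

x(t) = -c_2e^(5t), z(t) = -c_1e^(5t) - c_2te^(5t) + 2c_2e^(5t)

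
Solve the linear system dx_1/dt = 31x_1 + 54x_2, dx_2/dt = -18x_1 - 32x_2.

Coefficient matrix A = [[31, 54], [-18, -32]].
Characteristic polynomial det(A - λI) = λ^2 + λ - 20 = 0.
Eigenvalues λ = 4, -5.
For λ=4: (A-λI) row 1 is [27, 54], so an eigenvector is (-2, 1).
For λ=-5: (A-λI) row 1 is [36, 54], so an eigenvector is (3, -2).
General solution: C_1e^(4t)(-2,1) + C_2e^(-5t)(3,-2).

x_1(t) = -2C_1e^(4t) + 3C_2e^(-5t), x_2(t) = C_1e^(4t) - 2C_2e^(-5t)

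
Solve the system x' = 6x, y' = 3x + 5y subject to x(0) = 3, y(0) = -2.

x(t) = 3e^(6t), y(t) = 9e^(6t) - 11e^(5t)

Coefficient matrix A = [[6, 0], [3, 5]].
Characteristic polynomial det(A - λI) = λ^2 - 11λ + 30 = 0.
Eigenvalues λ = 5, 6.
For λ=5: (A-λI) row 1 is [1, 0], so an eigenvector is (0, 1).
For λ=6: (A-λI) row 2 is [3, -1], so an eigenvector is (-1, -3).
General solution: K_1e^(5t)(0,1) + K_2e^(6t)(-1,-3).
Applying x(0)=3, y(0)=-2 gives K_1=-11, K_2=-3.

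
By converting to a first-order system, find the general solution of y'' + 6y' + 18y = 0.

y(t) = c_1e^(-3t)cos(3t) + c_2e^(-3t)sin(3t)

Let x_1 = y, x_2 = y'. Then x_1' = x_2 and x_2' = -18x_1 - 6x_2.
A = [[0,1],[-18,-6]]; det(A-λI) = λ^2 + 6λ + 18.
Eigenvalues λ = -3 ± 3i.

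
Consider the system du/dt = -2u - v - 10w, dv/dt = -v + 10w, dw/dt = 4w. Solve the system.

u(t) = C_1e^(-2t) - C_2e^(-t) - 2C_3e^(4t), v(t) = C_2e^(-t) + 2C_3e^(4t), w(t) = C_3e^(4t)

Coefficient matrix A = [[-2, -1, -10], [0, -1, 10], [0, 0, 4]].
det(A - λI) = 0 gives eigenvalues λ = -2, -1, 4.
For λ=-2: eigenvector (1,0,0).
For λ=-1: eigenvector (-1,1,0).
For λ=4: eigenvector (-2,2,1).
General solution: C_1e^(-2t)(1,0,0) + C_2e^(-t)(-1,1,0) + C_3e^(4t)(-2,2,1).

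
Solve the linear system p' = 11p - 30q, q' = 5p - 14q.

Coefficient matrix A = [[11, -30], [5, -14]].
Characteristic polynomial det(A - λI) = λ^2 + 3λ - 4 = 0.
Eigenvalues λ = 1, -4.
For λ=1: (A-λI) row 1 is [10, -30], so an eigenvector is (-3, -1).
For λ=-4: (A-λI) row 1 is [15, -30], so an eigenvector is (2, 1).
General solution: C_1e^(t)(-3,-1) + C_2e^(-4t)(2,1).

p(t) = -3C_1e^(t) + 2C_2e^(-4t), q(t) = -C_1e^(t) + C_2e^(-4t)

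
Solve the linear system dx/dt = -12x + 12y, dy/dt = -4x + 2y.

Coefficient matrix A = [[-12, 12], [-4, 2]].
Characteristic polynomial det(A - λI) = λ^2 + 10λ + 24 = 0.
Eigenvalues λ = -4, -6.
For λ=-4: (A-λI) row 1 is [-8, 12], so an eigenvector is (-3, -2).
For λ=-6: (A-λI) row 1 is [-6, 12], so an eigenvector is (2, 1).
General solution: c_1e^(-4t)(-3,-2) + c_2e^(-6t)(2,1).

x(t) = -3c_1e^(-4t) + 2c_2e^(-6t), y(t) = -2c_1e^(-4t) + c_2e^(-6t)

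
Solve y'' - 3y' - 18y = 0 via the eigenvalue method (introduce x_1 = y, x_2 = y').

y(t) = c_1e^(-3t) + c_2e^(6t)

Let x_1 = y, x_2 = y'. Then x_1' = x_2 and x_2' = 18x_1 + 3x_2.
A = [[0,1],[18,3]]; det(A-λI) = λ^2 - 3λ - 18.
Eigenvalues λ = -3, 6 with eigenvectors (1,-3), (1,6).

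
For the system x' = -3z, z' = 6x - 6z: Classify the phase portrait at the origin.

A = [[0,-3],[6,-6]]; det(A-λI) = λ^2 + 6λ + 18.
λ = -3 ± 3i: negative real part.

stable spiral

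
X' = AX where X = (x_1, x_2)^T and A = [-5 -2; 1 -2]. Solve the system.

Coefficient matrix A = [[-5, -2], [1, -2]].
Characteristic polynomial det(A - λI) = λ^2 + 7λ + 12 = 0.
Eigenvalues λ = -3, -4.
For λ=-3: (A-λI) row 1 is [-2, -2], so an eigenvector is (1, -1).
For λ=-4: (A-λI) row 1 is [-1, -2], so an eigenvector is (2, -1).
General solution: c_1e^(-3t)(1,-1) + c_2e^(-4t)(2,-1).

x_1(t) = c_1e^(-3t) + 2c_2e^(-4t), x_2(t) = -c_1e^(-3t) - c_2e^(-4t)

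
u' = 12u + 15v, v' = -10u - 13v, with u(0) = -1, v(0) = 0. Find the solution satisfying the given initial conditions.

Coefficient matrix A = [[12, 15], [-10, -13]].
Characteristic polynomial det(A - λI) = λ^2 + λ - 6 = 0.
Eigenvalues λ = 2, -3.
For λ=2: (A-λI) row 1 is [10, 15], so an eigenvector is (-3, 2).
For λ=-3: (A-λI) row 1 is [15, 15], so an eigenvector is (-1, 1).
General solution: C_1e^(2t)(-3,2) + C_2e^(-3t)(-1,1).
Applying u(0)=-1, v(0)=0 gives C_1=1, C_2=-2.

u(t) = -3e^(2t) + 2e^(-3t), v(t) = 2e^(2t) - 2e^(-3t)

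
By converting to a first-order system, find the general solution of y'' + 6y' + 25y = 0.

Let x_1 = y, x_2 = y'. Then x_1' = x_2 and x_2' = -25x_1 - 6x_2.
A = [[0,1],[-25,-6]]; det(A-λI) = λ^2 + 6λ + 25.
Eigenvalues λ = -3 ± 4i.

y(t) = K_1e^(-3t)cos(4t) + K_2e^(-3t)sin(4t)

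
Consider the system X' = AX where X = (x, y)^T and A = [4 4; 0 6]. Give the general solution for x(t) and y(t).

Coefficient matrix A = [[4, 4], [0, 6]].
Characteristic polynomial det(A - λI) = λ^2 - 10λ + 24 = 0.
Eigenvalues λ = 6, 4.
For λ=6: (A-λI) row 1 is [-2, 4], so an eigenvector is (2, 1).
For λ=4: (A-λI) row 1 is [0, 4], so an eigenvector is (1, 0).
General solution: c_1e^(6t)(2,1) + c_2e^(4t)(1,0).

x(t) = 2c_1e^(6t) + c_2e^(4t), y(t) = c_1e^(6t)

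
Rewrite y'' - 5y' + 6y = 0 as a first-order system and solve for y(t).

y(t) = K_1e^(2t) + K_2e^(3t)

Let x_1 = y, x_2 = y'. Then x_1' = x_2 and x_2' = -6x_1 + 5x_2.
A = [[0,1],[-6,5]]; det(A-λI) = λ^2 - 5λ + 6.
Eigenvalues λ = 2, 3 with eigenvectors (1,2), (1,3).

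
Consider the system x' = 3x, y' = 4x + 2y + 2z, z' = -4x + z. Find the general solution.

Coefficient matrix A = [[3, 0, 0], [4, 2, 2], [-4, 0, 1]].
det(A - λI) = 0 gives eigenvalues λ = 3, 1, 2.
For λ=3: eigenvector (1,0,-2).
For λ=1: eigenvector (0,-2,1).
For λ=2: eigenvector (0,1,0).
General solution: c_1e^(3t)(1,0,-2) + c_2e^(t)(0,-2,1) + c_3e^(2t)(0,1,0).

x(t) = c_1e^(3t), y(t) = -2c_2e^(t) + c_3e^(2t), z(t) = -2c_1e^(3t) + c_2e^(t)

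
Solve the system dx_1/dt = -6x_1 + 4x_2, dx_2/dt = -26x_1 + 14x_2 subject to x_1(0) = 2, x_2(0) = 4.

x_1(t) = -2e^(4t)sin(2t) + 2e^(4t)cos(2t), x_2(t) = -6e^(4t)sin(2t) + 4e^(4t)cos(2t)

Coefficient matrix A = [[-6, 4], [-26, 14]].
Characteristic polynomial det(A - λI) = λ^2 - 8λ + 20 = 0.
Eigenvalues λ = 4 ± 2i (complex conjugate pair).
For λ=4+2i: an eigenvector is (1,2) - i(-1,-3) = (1 + i, 2 + 3i).
A real fundamental pair from Re and Im of e^((4+2i)t)v: X_1 = e^(4t)(cos(2t)·(1,2) + sin(2t)·(-1,-3)), X_2 = e^(4t)(sin(2t)·(1,2) - cos(2t)·(-1,-3)).
General solution: K_1X_1 + K_2X_2.
Applying x_1(0)=2, x_2(0)=4 gives K_1=2, K_2=0.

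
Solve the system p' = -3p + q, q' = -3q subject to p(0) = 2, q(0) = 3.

Coefficient matrix A = [[-3, 1], [0, -3]].
Characteristic polynomial det(A - λI) = λ^2 + 6λ + 9 = 0.
Single eigenvalue λ = -3 with algebraic multiplicity 2.
Eigenvector v = (1,0); generalized eigenvector w with (A-λI)w=v is (-2,1).
General solution: e^(-3t)[K_1·v + K_2·(t·v + w)].
Applying p(0)=2, q(0)=3 gives K_1=8, K_2=3.

p(t) = 3te^(-3t) + 2e^(-3t), q(t) = 3e^(-3t)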